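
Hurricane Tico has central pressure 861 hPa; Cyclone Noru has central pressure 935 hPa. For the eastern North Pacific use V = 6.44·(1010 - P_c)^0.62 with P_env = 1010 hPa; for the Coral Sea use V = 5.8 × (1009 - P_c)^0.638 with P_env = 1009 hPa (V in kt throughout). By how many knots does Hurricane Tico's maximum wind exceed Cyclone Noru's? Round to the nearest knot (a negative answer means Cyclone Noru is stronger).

Hurricane Tico: ΔP = 149; V ≈ 6.44 × 149^0.62 ≈ 143.31 kt.
Cyclone Noru: ΔP = 74; V ≈ 5.8 × 74^0.638 ≈ 90.36 kt.
Difference ≈ 143.31 − 90.36 = 52.95 → 53 kt.

53 kt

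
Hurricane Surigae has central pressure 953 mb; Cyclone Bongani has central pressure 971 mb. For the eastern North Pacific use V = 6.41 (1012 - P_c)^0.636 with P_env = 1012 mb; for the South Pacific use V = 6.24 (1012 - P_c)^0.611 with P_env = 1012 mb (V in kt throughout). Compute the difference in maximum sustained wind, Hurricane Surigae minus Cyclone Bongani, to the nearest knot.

Hurricane Surigae: ΔP = 59; V ≈ 6.41 × 59^0.636 ≈ 85.73 kt.
Cyclone Bongani: ΔP = 41; V ≈ 6.24 × 41^0.611 ≈ 60.34 kt.
Difference ≈ 85.73 − 60.34 = 25.39 → 25 kt.

25 kt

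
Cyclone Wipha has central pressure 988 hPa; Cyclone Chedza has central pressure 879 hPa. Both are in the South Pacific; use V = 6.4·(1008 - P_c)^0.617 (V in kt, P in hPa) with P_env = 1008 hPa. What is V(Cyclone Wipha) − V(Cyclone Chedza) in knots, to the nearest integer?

-88 kt

Cyclone Wipha: ΔP = 20; V ≈ 6.4 × 20^0.617 ≈ 40.64 kt.
Cyclone Chedza: ΔP = 129; V ≈ 6.4 × 129^0.617 ≈ 128.36 kt.
Difference ≈ 40.64 − 128.36 = -87.72 → -88 kt.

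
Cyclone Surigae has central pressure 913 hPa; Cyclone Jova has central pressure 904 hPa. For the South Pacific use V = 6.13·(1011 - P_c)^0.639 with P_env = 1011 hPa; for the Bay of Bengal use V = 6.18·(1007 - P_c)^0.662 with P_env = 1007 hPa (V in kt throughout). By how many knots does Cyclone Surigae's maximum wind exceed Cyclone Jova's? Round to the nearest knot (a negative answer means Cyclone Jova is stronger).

-18 kt

Cyclone Surigae: ΔP = 98; V ≈ 6.13 × 98^0.639 ≈ 114.78 kt.
Cyclone Jova: ΔP = 103; V ≈ 6.18 × 103^0.662 ≈ 132.89 kt.
Difference ≈ 114.78 − 132.89 = -18.11 → -18 kt.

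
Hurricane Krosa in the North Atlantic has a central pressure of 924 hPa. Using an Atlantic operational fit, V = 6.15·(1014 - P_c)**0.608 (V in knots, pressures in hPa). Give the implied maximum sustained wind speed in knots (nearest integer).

95 kt

ΔP = 1014 − 924 = 90 hPa.
90^0.608 ≈ 15.423.
V ≈ 6.15 × 15.423 ≈ 94.9 kt.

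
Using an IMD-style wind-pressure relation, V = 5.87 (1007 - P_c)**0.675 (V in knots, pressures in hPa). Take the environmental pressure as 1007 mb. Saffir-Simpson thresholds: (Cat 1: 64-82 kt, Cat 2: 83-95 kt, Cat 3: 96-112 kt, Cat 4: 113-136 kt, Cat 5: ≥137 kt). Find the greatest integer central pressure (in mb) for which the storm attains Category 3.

944 mb

Category 3 begins at V = 96 kt.
Required ΔP = (96/5.87)^(1/0.675) = 16.354^1.481 ≈ 62.80 mb.
P_c ≤ 1007 − 62.80 = 944.20, so the highest integer P_c is 944 mb.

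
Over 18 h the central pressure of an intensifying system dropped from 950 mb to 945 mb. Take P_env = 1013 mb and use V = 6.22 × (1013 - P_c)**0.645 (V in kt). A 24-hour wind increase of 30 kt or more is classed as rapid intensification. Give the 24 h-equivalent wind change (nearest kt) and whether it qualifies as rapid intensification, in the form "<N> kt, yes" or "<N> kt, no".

6 kt, no

V₁: ΔP = 63, V ≈ 6.22 × 63^0.645 ≈ 90.03 kt.
V₂: ΔP = 68, V ≈ 6.22 × 68^0.645 ≈ 94.57 kt.
ΔV over 18 h = 4.54 kt → 24 h equivalent = 4.54 × 24/18 ≈ 6.05 kt.
6 kt < 30 kt ⇒ not rapid intensification.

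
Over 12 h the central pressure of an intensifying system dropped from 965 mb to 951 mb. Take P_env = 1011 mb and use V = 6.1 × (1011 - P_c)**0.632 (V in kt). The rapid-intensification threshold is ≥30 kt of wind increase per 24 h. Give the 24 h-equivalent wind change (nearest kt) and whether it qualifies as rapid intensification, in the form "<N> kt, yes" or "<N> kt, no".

V₁: ΔP = 46, V ≈ 6.1 × 46^0.632 ≈ 68.58 kt.
V₂: ΔP = 60, V ≈ 6.1 × 60^0.632 ≈ 81.12 kt.
ΔV over 12 h = 12.54 kt → 24 h equivalent = 12.54 × 24/12 ≈ 25.08 kt.
25 kt < 30 kt ⇒ not rapid intensification.

25 kt, no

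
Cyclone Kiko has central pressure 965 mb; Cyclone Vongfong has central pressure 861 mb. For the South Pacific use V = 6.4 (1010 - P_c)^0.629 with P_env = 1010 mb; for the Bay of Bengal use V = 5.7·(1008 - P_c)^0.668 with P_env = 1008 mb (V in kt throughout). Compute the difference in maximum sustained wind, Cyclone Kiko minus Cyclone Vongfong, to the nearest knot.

Cyclone Kiko: ΔP = 45; V ≈ 6.4 × 45^0.629 ≈ 70.15 kt.
Cyclone Vongfong: ΔP = 147; V ≈ 5.7 × 147^0.668 ≈ 159.82 kt.
Difference ≈ 70.15 − 159.82 = -89.67 → -90 kt.

-90 kt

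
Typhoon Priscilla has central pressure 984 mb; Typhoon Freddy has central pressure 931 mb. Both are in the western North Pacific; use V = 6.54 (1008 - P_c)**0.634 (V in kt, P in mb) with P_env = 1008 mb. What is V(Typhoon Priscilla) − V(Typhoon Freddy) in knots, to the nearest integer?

-54 kt

Typhoon Priscilla: ΔP = 24; V ≈ 6.54 × 24^0.634 ≈ 49.05 kt.
Typhoon Freddy: ΔP = 77; V ≈ 6.54 × 77^0.634 ≈ 102.71 kt.
Difference ≈ 49.05 − 102.71 = -53.66 → -54 kt.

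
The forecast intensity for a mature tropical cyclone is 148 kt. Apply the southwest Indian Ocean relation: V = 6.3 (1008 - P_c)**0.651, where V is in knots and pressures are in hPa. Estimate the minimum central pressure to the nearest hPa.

880 hPa

ΔP = (V / 6.3)^(1/0.651) = (148/6.3)^1.536.
148/6.3 = 23.492; 23.492^1.536 ≈ 127.61 hPa.
P_c = 1008 − 127.61 = 880.39 ≈ 880 hPa.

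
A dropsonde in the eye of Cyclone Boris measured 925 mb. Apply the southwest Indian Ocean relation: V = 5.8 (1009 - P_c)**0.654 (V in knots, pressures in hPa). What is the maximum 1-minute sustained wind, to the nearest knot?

ΔP = 1009 − 925 = 84 mb.
84^0.654 ≈ 18.133.
V ≈ 5.8 × 18.133 ≈ 105.2 kt.

105 kt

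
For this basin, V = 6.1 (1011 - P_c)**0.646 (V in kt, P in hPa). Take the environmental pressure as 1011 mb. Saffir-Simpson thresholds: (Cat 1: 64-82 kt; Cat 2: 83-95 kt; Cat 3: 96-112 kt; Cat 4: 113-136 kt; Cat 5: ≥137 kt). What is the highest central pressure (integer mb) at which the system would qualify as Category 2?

954 mb

Category 2 begins at V = 83 kt.
Required ΔP = (83/6.1)^(1/0.646) = 13.607^1.548 ≈ 56.89 mb.
P_c ≤ 1011 − 56.89 = 954.11, so the highest integer P_c is 954 mb.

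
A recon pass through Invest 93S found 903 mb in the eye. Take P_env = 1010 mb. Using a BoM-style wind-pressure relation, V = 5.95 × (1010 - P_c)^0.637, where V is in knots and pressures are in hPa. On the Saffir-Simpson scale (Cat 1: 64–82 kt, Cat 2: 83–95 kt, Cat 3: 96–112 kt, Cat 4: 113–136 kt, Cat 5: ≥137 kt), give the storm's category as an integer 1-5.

4

ΔP = 1010 − 903 = 107 mb.
V ≈ 5.95 × 107^0.637 = 5.95 × 19.62 ≈ 117 kt.
117 kt falls in the Category 4 band.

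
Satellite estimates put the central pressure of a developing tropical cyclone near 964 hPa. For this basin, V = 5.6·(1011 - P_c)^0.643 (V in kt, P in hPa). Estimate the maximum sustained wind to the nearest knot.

ΔP = 1011 − 964 = 47 hPa.
47^0.643 ≈ 11.889.
V ≈ 5.6 × 11.889 ≈ 66.6 kt.

67 kt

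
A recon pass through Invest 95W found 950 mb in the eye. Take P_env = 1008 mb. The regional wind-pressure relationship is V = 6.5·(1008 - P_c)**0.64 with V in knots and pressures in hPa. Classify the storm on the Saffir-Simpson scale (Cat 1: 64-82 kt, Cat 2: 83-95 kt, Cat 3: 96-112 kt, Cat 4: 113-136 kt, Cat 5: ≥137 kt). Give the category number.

2

ΔP = 1008 − 950 = 58 mb.
V ≈ 6.5 × 58^0.64 = 6.5 × 13.45 ≈ 87 kt.
87 kt falls in the Category 2 band.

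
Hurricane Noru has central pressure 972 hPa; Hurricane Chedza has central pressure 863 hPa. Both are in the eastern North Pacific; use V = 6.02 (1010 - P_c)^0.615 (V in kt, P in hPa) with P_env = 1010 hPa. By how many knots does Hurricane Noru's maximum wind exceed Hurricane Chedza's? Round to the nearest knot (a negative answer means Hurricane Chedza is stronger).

-73 kt

Hurricane Noru: ΔP = 38; V ≈ 6.02 × 38^0.615 ≈ 56.38 kt.
Hurricane Chedza: ΔP = 147; V ≈ 6.02 × 147^0.615 ≈ 129.57 kt.
Difference ≈ 56.38 − 129.57 = -73.19 → -73 kt.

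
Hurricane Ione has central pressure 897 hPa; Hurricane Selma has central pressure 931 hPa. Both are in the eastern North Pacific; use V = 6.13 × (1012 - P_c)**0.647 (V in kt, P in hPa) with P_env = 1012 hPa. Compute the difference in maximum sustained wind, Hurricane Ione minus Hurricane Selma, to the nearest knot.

Hurricane Ione: ΔP = 115; V ≈ 6.13 × 115^0.647 ≈ 132.05 kt.
Hurricane Selma: ΔP = 81; V ≈ 6.13 × 81^0.647 ≈ 105.26 kt.
Difference ≈ 132.05 − 105.26 = 26.79 → 27 kt.

27 kt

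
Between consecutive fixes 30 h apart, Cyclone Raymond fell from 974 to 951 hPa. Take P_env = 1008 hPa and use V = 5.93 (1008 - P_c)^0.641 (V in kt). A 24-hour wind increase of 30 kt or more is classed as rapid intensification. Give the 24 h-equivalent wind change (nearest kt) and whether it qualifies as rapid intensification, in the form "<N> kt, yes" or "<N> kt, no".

18 kt, no

V₁: ΔP = 34, V ≈ 5.93 × 34^0.641 ≈ 56.85 kt.
V₂: ΔP = 57, V ≈ 5.93 × 57^0.641 ≈ 79.17 kt.
ΔV over 30 h = 22.32 kt → 24 h equivalent = 22.32 × 24/30 ≈ 17.86 kt.
18 kt < 30 kt ⇒ not rapid intensification.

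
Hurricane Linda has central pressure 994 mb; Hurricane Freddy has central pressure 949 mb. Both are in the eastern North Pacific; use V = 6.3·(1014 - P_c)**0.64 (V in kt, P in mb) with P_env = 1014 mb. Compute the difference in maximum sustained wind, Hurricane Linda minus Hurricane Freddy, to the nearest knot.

Hurricane Linda: ΔP = 20; V ≈ 6.3 × 20^0.64 ≈ 42.85 kt.
Hurricane Freddy: ΔP = 65; V ≈ 6.3 × 65^0.64 ≈ 91.12 kt.
Difference ≈ 42.85 − 91.12 = -48.27 → -48 kt.

-48 kt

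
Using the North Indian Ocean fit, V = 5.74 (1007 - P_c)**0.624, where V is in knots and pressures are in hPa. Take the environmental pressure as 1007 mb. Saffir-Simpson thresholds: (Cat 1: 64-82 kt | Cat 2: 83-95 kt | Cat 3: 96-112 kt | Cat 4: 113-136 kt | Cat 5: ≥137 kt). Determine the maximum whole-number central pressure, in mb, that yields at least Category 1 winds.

Category 1 begins at V = 64 kt.
Required ΔP = (64/5.74)^(1/0.624) = 11.150^1.603 ≈ 47.68 mb.
P_c ≤ 1007 − 47.68 = 959.32, so the highest integer P_c is 959 mb.

959 mb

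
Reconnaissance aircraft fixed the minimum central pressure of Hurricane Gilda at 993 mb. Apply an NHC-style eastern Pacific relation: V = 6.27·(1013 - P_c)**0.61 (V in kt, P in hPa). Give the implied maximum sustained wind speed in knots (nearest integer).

ΔP = 1013 − 993 = 20 mb.
20^0.61 ≈ 6.218.
V ≈ 6.27 × 6.218 ≈ 39.0 kt.

39 kt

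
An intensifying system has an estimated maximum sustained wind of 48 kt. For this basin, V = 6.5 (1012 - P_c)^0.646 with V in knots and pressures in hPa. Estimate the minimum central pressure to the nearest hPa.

990 hPa

ΔP = (V / 6.5)^(1/0.646) = (48/6.5)^1.548.
48/6.5 = 7.385; 7.385^1.548 ≈ 22.09 hPa.
P_c = 1012 − 22.09 = 989.91 ≈ 990 hPa.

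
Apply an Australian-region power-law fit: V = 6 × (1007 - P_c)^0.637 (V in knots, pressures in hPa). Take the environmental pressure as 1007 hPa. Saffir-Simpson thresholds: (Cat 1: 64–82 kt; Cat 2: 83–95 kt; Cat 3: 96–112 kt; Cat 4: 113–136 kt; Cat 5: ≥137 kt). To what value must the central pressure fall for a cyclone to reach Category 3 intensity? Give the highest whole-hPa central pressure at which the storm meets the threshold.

Category 3 begins at V = 96 kt.
Required ΔP = (96/6)^(1/0.637) = 16.000^1.570 ≈ 77.68 hPa.
P_c ≤ 1007 − 77.68 = 929.32, so the highest integer P_c is 929 hPa.

929 hPa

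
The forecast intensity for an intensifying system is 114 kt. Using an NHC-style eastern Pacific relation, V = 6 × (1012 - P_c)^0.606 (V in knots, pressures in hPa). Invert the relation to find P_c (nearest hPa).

ΔP = (V / 6)^(1/0.606) = (114/6)^1.650.
114/6 = 19.000; 19.000^1.650 ≈ 128.87 hPa.
P_c = 1012 − 128.87 = 883.13 ≈ 883 hPa.

883 hPa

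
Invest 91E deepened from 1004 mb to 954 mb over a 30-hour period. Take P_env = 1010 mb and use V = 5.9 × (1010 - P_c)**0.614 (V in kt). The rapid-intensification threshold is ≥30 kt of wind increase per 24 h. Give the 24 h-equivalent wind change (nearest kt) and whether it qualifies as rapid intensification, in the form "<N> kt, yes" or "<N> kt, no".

42 kt, yes

V₁: ΔP = 6, V ≈ 5.9 × 6^0.614 ≈ 17.73 kt.
V₂: ΔP = 56, V ≈ 5.9 × 56^0.614 ≈ 69.86 kt.
ΔV over 30 h = 52.13 kt → 24 h equivalent = 52.13 × 24/30 ≈ 41.70 kt.
42 kt ≥ 30 kt ⇒ rapid intensification.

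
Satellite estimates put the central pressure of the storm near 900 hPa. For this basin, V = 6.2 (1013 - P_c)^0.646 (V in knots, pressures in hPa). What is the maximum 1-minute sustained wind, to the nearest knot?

ΔP = 1013 − 900 = 113 hPa.
113^0.646 ≈ 21.198.
V ≈ 6.2 × 21.198 ≈ 131.4 kt.

131 kt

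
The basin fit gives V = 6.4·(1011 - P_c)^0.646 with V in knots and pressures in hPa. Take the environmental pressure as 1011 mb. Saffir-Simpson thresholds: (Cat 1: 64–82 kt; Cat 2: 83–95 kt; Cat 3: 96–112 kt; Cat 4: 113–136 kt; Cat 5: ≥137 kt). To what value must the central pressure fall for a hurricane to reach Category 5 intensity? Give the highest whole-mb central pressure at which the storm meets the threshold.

896 mb

Category 5 begins at V = 137 kt.
Required ΔP = (137/6.4)^(1/0.646) = 21.406^1.548 ≈ 114.73 mb.
P_c ≤ 1011 − 114.73 = 896.27, so the highest integer P_c is 896 mb.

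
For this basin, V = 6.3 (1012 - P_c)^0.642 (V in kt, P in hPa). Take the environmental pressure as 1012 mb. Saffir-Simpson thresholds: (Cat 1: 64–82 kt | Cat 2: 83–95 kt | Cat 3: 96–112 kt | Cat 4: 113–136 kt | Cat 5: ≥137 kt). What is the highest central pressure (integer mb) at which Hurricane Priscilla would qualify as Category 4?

922 mb

Category 4 begins at V = 113 kt.
Required ΔP = (113/6.3)^(1/0.642) = 17.937^1.558 ≈ 89.71 mb.
P_c ≤ 1012 − 89.71 = 922.29, so the highest integer P_c is 922 mb.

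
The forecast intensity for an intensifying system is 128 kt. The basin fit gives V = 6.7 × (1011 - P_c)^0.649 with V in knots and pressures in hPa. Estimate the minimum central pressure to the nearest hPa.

917 hPa

ΔP = (V / 6.7)^(1/0.649) = (128/6.7)^1.541.
128/6.7 = 19.104; 19.104^1.541 ≈ 94.19 hPa.
P_c = 1011 − 94.19 = 916.81 ≈ 917 hPa.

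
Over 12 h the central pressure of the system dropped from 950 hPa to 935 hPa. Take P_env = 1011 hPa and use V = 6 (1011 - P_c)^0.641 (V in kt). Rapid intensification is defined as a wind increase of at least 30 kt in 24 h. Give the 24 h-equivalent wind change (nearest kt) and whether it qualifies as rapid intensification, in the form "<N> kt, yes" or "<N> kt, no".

V₁: ΔP = 61, V ≈ 6 × 61^0.641 ≈ 83.67 kt.
V₂: ΔP = 76, V ≈ 6 × 76^0.641 ≈ 96.33 kt.
ΔV over 12 h = 12.66 kt → 24 h equivalent = 12.66 × 24/12 ≈ 25.32 kt.
25 kt < 30 kt ⇒ not rapid intensification.

25 kt, no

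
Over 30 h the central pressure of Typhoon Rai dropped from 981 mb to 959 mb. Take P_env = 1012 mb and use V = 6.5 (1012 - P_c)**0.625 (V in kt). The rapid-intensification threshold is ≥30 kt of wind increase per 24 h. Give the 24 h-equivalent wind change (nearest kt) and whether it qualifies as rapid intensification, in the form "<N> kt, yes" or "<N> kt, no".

V₁: ΔP = 31, V ≈ 6.5 × 31^0.625 ≈ 55.59 kt.
V₂: ΔP = 53, V ≈ 6.5 × 53^0.625 ≈ 77.73 kt.
ΔV over 30 h = 22.14 kt → 24 h equivalent = 22.14 × 24/30 ≈ 17.71 kt.
18 kt < 30 kt ⇒ not rapid intensification.

18 kt, no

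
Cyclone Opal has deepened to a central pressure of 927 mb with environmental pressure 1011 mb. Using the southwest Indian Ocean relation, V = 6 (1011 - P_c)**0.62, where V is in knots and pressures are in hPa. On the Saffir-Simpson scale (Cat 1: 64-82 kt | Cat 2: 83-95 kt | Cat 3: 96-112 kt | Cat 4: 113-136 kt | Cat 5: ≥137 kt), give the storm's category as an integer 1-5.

2

ΔP = 1011 − 927 = 84 mb.
V ≈ 6 × 84^0.62 = 6 × 15.60 ≈ 94 kt.
94 kt falls in the Category 2 band.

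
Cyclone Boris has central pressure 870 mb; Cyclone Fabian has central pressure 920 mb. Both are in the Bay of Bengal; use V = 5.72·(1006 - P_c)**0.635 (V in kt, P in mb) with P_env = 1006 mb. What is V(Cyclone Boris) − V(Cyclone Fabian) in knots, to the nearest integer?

33 kt

Cyclone Boris: ΔP = 136; V ≈ 5.72 × 136^0.635 ≈ 129.48 kt.
Cyclone Fabian: ΔP = 86; V ≈ 5.72 × 86^0.635 ≈ 96.78 kt.
Difference ≈ 129.48 − 96.78 = 32.70 → 33 kt.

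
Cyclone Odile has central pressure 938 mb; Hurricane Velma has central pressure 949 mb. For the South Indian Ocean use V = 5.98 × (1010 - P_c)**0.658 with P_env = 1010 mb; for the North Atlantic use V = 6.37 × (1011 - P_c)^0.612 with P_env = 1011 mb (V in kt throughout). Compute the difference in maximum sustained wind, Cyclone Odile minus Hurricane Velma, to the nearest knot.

Cyclone Odile: ΔP = 72; V ≈ 5.98 × 72^0.658 ≈ 99.73 kt.
Hurricane Velma: ΔP = 62; V ≈ 6.37 × 62^0.612 ≈ 79.63 kt.
Difference ≈ 99.73 − 79.63 = 20.10 → 20 kt.

20 kt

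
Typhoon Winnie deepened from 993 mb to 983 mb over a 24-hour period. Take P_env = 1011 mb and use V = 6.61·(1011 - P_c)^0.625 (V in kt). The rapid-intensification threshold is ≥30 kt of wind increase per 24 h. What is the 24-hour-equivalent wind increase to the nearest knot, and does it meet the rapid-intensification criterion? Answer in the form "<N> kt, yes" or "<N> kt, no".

13 kt, no

V₁: ΔP = 18, V ≈ 6.61 × 18^0.625 ≈ 40.25 kt.
V₂: ΔP = 28, V ≈ 6.61 × 28^0.625 ≈ 53.05 kt.
ΔV over 24 h = 12.80 kt → 24 h equivalent = 12.80 × 24/24 ≈ 12.80 kt.
13 kt < 30 kt ⇒ not rapid intensification.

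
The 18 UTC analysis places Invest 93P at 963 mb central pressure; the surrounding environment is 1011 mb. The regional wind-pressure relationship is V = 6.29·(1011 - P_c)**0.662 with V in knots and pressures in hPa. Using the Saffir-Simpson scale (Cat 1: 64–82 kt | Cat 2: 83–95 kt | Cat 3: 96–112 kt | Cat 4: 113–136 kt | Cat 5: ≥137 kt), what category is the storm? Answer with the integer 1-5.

ΔP = 1011 − 963 = 48 mb.
V ≈ 6.29 × 48^0.662 = 6.29 × 12.97 ≈ 82 kt.
82 kt falls in the Category 1 band.

1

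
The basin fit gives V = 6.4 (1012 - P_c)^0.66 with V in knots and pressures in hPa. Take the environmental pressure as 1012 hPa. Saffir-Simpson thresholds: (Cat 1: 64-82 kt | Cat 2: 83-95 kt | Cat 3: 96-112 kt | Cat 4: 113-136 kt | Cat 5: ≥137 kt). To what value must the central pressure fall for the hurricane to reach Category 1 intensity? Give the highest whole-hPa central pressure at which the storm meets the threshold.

Category 1 begins at V = 64 kt.
Required ΔP = (64/6.4)^(1/0.66) = 10.000^1.515 ≈ 32.75 hPa.
P_c ≤ 1012 − 32.75 = 979.25, so the highest integer P_c is 979 hPa.

979 hPa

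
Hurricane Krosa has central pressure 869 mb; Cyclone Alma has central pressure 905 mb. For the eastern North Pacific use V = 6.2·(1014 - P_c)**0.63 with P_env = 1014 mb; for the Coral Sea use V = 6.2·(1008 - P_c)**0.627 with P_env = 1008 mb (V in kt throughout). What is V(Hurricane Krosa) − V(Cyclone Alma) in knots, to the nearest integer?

Hurricane Krosa: ΔP = 145; V ≈ 6.2 × 145^0.63 ≈ 142.58 kt.
Cyclone Alma: ΔP = 103; V ≈ 6.2 × 103^0.627 ≈ 113.35 kt.
Difference ≈ 142.58 − 113.35 = 29.23 → 29 kt.

29 kt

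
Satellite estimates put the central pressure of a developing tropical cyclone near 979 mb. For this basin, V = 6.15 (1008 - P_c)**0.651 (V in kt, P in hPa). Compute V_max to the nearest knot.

ΔP = 1008 − 979 = 29 mb.
29^0.651 ≈ 8.954.
V ≈ 6.15 × 8.954 ≈ 55.1 kt.

55 kt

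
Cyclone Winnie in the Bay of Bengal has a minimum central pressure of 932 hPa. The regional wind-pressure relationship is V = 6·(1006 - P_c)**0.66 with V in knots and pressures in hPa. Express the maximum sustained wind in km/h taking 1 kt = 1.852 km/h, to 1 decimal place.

ΔP = 1006 − 932 = 74 hPa.
V ≈ 6 × 74^0.66 = 6 × 17.127 ≈ 102.765 kt.
102.765 × 1.852 ≈ 190.32 km/h → 190.3 km/h.

190.3 km/h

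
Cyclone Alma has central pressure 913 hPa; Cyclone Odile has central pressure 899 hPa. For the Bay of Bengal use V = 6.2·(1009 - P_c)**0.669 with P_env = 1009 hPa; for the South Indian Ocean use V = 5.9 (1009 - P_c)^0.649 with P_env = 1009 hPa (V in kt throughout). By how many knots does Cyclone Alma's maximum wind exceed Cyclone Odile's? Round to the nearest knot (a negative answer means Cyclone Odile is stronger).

Cyclone Alma: ΔP = 96; V ≈ 6.2 × 96^0.669 ≈ 131.38 kt.
Cyclone Odile: ΔP = 110; V ≈ 5.9 × 110^0.649 ≈ 124.66 kt.
Difference ≈ 131.38 − 124.66 = 6.72 → 7 kt.

7 kt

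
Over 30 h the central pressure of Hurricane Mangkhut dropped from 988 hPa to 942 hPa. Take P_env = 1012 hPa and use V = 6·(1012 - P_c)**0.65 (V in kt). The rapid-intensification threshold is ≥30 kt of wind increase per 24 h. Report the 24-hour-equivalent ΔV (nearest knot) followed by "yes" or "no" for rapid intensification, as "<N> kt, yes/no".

38 kt, yes

V₁: ΔP = 24, V ≈ 6 × 24^0.65 ≈ 47.35 kt.
V₂: ΔP = 70, V ≈ 6 × 70^0.65 ≈ 94.94 kt.
ΔV over 30 h = 47.59 kt → 24 h equivalent = 47.59 × 24/30 ≈ 38.07 kt.
38 kt ≥ 30 kt ⇒ rapid intensification.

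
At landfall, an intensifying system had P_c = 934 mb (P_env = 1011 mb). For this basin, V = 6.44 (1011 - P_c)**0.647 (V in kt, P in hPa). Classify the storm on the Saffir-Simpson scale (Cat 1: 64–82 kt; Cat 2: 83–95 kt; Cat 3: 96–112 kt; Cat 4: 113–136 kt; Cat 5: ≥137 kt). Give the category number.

ΔP = 1011 − 934 = 77 mb.
V ≈ 6.44 × 77^0.647 = 6.44 × 16.62 ≈ 107 kt.
107 kt falls in the Category 3 band.

3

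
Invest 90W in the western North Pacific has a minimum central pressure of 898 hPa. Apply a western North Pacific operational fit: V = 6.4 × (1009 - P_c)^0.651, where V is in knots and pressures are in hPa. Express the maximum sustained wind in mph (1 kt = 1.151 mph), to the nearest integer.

158 mph

ΔP = 1009 − 898 = 111 hPa.
V ≈ 6.4 × 111^0.651 = 6.4 × 21.454 ≈ 137.305 kt.
137.305 × 1.151 ≈ 158.04 mph → 158 mph.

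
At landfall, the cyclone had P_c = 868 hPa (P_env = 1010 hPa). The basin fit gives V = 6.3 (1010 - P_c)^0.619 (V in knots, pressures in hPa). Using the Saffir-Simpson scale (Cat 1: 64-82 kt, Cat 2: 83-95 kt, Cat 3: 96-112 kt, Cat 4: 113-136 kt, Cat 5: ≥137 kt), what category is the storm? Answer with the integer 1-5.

ΔP = 1010 − 868 = 142 hPa.
V ≈ 6.3 × 142^0.619 = 6.3 × 21.49 ≈ 135 kt.
135 kt falls in the Category 4 band.

4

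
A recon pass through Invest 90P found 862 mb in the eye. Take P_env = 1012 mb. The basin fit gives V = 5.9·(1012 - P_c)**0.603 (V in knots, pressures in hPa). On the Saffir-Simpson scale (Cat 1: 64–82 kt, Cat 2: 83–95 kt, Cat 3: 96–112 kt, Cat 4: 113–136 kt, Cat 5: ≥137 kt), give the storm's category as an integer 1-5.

ΔP = 1012 − 862 = 150 mb.
V ≈ 5.9 × 150^0.603 = 5.9 × 20.52 ≈ 121 kt.
121 kt falls in the Category 4 band.

4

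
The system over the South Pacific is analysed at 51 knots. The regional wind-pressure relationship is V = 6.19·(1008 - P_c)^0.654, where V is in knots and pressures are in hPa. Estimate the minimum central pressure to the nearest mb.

ΔP = (V / 6.19)^(1/0.654) = (51/6.19)^1.529.
51/6.19 = 8.239; 8.239^1.529 ≈ 25.14 mb.
P_c = 1008 − 25.14 = 982.86 ≈ 983 mb.

983 mb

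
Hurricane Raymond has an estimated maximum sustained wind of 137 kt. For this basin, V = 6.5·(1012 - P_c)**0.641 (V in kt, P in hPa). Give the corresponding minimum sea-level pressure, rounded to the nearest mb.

896 mb

ΔP = (V / 6.5)^(1/0.641) = (137/6.5)^1.560.
137/6.5 = 21.077; 21.077^1.560 ≈ 116.20 mb.
P_c = 1012 − 116.20 = 895.80 ≈ 896 mb.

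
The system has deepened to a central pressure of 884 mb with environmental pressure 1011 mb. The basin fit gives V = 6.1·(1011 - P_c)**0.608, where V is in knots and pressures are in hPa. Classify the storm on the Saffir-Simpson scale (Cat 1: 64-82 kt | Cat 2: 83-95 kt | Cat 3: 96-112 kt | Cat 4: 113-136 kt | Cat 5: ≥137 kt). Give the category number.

ΔP = 1011 − 884 = 127 mb.
V ≈ 6.1 × 127^0.608 = 6.1 × 19.02 ≈ 116 kt.
116 kt falls in the Category 4 band.

4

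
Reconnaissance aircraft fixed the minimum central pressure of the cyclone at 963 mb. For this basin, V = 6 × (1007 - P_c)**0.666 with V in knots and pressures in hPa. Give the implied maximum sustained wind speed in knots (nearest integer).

ΔP = 1007 − 963 = 44 mb.
44^0.666 ≈ 12.432.
V ≈ 6 × 12.432 ≈ 74.6 kt.

75 kt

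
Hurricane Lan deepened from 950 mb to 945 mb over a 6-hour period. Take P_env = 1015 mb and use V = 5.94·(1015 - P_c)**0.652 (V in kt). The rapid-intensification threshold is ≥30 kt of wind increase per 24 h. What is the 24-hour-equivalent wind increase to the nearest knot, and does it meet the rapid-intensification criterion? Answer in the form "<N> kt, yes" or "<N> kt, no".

18 kt, no

V₁: ΔP = 65, V ≈ 5.94 × 65^0.652 ≈ 90.32 kt.
V₂: ΔP = 70, V ≈ 5.94 × 70^0.652 ≈ 94.80 kt.
ΔV over 6 h = 4.48 kt → 24 h equivalent = 4.48 × 24/6 ≈ 17.92 kt.
18 kt < 30 kt ⇒ not rapid intensification.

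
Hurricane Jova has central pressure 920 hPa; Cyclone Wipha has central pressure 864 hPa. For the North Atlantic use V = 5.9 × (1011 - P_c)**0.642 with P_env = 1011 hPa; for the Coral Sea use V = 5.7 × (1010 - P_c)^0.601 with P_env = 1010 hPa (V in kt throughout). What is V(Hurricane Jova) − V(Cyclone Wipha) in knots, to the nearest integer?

Hurricane Jova: ΔP = 91; V ≈ 5.9 × 91^0.642 ≈ 106.80 kt.
Cyclone Wipha: ΔP = 146; V ≈ 5.7 × 146^0.601 ≈ 113.93 kt.
Difference ≈ 106.80 − 113.93 = -7.13 → -7 kt.

-7 kt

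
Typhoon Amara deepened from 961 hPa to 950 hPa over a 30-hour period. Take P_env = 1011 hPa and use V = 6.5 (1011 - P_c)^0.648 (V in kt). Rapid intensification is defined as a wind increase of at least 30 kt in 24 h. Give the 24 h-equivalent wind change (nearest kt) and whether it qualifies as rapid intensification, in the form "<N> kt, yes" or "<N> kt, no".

V₁: ΔP = 50, V ≈ 6.5 × 50^0.648 ≈ 82.01 kt.
V₂: ΔP = 61, V ≈ 6.5 × 61^0.648 ≈ 93.28 kt.
ΔV over 30 h = 11.27 kt → 24 h equivalent = 11.27 × 24/30 ≈ 9.02 kt.
9 kt < 30 kt ⇒ not rapid intensification.

9 kt, no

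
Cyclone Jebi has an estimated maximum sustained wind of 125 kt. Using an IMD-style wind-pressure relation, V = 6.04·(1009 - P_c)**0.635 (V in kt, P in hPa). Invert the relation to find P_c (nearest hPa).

891 hPa

ΔP = (V / 6.04)^(1/0.635) = (125/6.04)^1.575.
125/6.04 = 20.695; 20.695^1.575 ≈ 118.10 hPa.
P_c = 1009 − 118.10 = 890.90 ≈ 891 hPa.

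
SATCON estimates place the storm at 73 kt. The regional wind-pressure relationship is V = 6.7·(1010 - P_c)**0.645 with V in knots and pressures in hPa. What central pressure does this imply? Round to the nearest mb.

ΔP = (V / 6.7)^(1/0.645) = (73/6.7)^1.550.
73/6.7 = 10.896; 10.896^1.550 ≈ 40.56 mb.
P_c = 1010 − 40.56 = 969.44 ≈ 969 mb.

969 mb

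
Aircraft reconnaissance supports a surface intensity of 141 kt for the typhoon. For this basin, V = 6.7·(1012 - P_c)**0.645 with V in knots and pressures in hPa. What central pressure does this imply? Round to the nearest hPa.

899 hPa

ΔP = (V / 6.7)^(1/0.645) = (141/6.7)^1.550.
141/6.7 = 21.045; 21.045^1.550 ≈ 112.56 hPa.
P_c = 1012 − 112.56 = 899.44 ≈ 899 hPa.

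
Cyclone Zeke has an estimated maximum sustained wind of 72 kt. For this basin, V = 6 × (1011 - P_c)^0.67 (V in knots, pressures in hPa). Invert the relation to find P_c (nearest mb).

ΔP = (V / 6)^(1/0.67) = (72/6)^1.493.
72/6 = 12.000; 12.000^1.493 ≈ 40.81 mb.
P_c = 1011 − 40.81 = 970.19 ≈ 970 mb.

970 mb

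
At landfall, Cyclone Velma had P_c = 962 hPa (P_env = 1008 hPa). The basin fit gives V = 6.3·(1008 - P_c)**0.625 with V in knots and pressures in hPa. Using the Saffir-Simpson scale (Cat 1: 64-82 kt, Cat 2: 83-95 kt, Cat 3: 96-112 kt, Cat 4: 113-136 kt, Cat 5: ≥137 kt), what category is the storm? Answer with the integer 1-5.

1

ΔP = 1008 − 962 = 46 hPa.
V ≈ 6.3 × 46^0.625 = 6.3 × 10.95 ≈ 69 kt.
69 kt falls in the Category 1 band.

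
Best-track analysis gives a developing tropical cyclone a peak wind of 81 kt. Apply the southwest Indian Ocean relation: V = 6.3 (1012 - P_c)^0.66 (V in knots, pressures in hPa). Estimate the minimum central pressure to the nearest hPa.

964 hPa

ΔP = (V / 6.3)^(1/0.66) = (81/6.3)^1.515.
81/6.3 = 12.857; 12.857^1.515 ≈ 47.92 hPa.
P_c = 1012 − 47.92 = 964.08 ≈ 964 hPa.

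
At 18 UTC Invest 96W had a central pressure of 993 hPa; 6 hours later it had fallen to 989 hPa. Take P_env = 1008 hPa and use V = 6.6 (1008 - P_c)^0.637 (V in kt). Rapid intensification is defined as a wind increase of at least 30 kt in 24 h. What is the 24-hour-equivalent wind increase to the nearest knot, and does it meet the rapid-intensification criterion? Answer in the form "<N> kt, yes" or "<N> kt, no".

24 kt, no

V₁: ΔP = 15, V ≈ 6.6 × 15^0.637 ≈ 37.04 kt.
V₂: ΔP = 19, V ≈ 6.6 × 19^0.637 ≈ 43.06 kt.
ΔV over 6 h = 6.02 kt → 24 h equivalent = 6.02 × 24/6 ≈ 24.08 kt.
24 kt < 30 kt ⇒ not rapid intensification.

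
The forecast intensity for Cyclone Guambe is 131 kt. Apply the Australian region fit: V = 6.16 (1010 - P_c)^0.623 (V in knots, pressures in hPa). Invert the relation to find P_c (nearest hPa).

ΔP = (V / 6.16)^(1/0.623) = (131/6.16)^1.605.
131/6.16 = 21.266; 21.266^1.605 ≈ 135.25 hPa.
P_c = 1010 − 135.25 = 874.75 ≈ 875 hPa.

875 hPa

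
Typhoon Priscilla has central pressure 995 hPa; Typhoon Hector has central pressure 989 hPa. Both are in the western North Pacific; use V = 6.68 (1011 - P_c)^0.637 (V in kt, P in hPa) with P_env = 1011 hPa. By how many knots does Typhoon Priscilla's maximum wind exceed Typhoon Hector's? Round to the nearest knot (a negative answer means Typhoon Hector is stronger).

-9 kt

Typhoon Priscilla: ΔP = 16; V ≈ 6.68 × 16^0.637 ≈ 39.07 kt.
Typhoon Hector: ΔP = 22; V ≈ 6.68 × 22^0.637 ≈ 47.85 kt.
Difference ≈ 39.07 − 47.85 = -8.78 → -9 kt.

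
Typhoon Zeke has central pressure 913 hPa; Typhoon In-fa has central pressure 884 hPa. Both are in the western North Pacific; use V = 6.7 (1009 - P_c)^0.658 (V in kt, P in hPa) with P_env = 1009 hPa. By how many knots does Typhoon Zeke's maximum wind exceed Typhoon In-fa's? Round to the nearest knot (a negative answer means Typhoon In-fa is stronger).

-26 kt

Typhoon Zeke: ΔP = 96; V ≈ 6.7 × 96^0.658 ≈ 135.02 kt.
Typhoon In-fa: ΔP = 125; V ≈ 6.7 × 125^0.658 ≈ 160.64 kt.
Difference ≈ 135.02 − 160.64 = -25.62 → -26 kt.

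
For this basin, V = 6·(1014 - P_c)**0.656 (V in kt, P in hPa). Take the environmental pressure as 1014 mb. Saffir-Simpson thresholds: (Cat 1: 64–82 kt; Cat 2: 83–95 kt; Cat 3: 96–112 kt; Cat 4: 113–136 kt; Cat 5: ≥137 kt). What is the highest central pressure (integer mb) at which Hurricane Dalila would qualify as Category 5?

896 mb

Category 5 begins at V = 137 kt.
Required ΔP = (137/6)^(1/0.656) = 22.833^1.524 ≈ 117.76 mb.
P_c ≤ 1014 − 117.76 = 896.24, so the highest integer P_c is 896 mb.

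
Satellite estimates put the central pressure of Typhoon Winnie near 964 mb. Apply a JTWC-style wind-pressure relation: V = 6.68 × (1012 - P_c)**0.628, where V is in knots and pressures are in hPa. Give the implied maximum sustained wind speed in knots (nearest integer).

ΔP = 1012 − 964 = 48 mb.
48^0.628 ≈ 11.372.
V ≈ 6.68 × 11.372 ≈ 76.0 kt.

76 kt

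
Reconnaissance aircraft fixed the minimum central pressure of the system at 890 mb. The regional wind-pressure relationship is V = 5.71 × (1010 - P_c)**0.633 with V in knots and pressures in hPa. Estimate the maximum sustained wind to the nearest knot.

118 kt

ΔP = 1010 − 890 = 120 mb.
120^0.633 ≈ 20.707.
V ≈ 5.71 × 20.707 ≈ 118.2 kt.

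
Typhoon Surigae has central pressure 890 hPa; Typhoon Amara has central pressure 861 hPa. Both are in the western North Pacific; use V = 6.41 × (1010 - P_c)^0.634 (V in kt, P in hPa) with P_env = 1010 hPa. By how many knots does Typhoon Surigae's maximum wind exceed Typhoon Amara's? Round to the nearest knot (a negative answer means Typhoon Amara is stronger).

Typhoon Surigae: ΔP = 120; V ≈ 6.41 × 120^0.634 ≈ 133.37 kt.
Typhoon Amara: ΔP = 149; V ≈ 6.41 × 149^0.634 ≈ 152.99 kt.
Difference ≈ 133.37 − 152.99 = -19.62 → -20 kt.

-20 kt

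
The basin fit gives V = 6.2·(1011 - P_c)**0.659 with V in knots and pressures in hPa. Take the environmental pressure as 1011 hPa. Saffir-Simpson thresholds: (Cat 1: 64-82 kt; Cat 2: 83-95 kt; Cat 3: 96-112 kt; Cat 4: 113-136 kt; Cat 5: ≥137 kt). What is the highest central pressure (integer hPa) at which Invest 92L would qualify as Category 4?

Category 4 begins at V = 113 kt.
Required ΔP = (113/6.2)^(1/0.659) = 18.226^1.517 ≈ 81.85 hPa.
P_c ≤ 1011 − 81.85 = 929.15, so the highest integer P_c is 929 hPa.

929 hPa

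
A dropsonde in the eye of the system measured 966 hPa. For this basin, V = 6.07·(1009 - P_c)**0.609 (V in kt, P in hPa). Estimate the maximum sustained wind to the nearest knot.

60 kt

ΔP = 1009 − 966 = 43 hPa.
43^0.609 ≈ 9.881.
V ≈ 6.07 × 9.881 ≈ 60.0 kt.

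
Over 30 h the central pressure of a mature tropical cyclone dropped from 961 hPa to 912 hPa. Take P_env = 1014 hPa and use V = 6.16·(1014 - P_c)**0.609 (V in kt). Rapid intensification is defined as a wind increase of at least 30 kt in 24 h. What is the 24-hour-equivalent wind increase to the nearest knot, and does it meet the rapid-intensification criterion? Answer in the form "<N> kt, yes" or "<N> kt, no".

V₁: ΔP = 53, V ≈ 6.16 × 53^0.609 ≈ 69.13 kt.
V₂: ΔP = 102, V ≈ 6.16 × 102^0.609 ≈ 103.00 kt.
ΔV over 30 h = 33.87 kt → 24 h equivalent = 33.87 × 24/30 ≈ 27.10 kt.
27 kt < 30 kt ⇒ not rapid intensification.

27 kt, no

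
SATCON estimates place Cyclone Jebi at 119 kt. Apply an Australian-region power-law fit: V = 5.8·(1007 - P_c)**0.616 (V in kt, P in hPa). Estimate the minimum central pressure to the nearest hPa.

872 hPa

ΔP = (V / 5.8)^(1/0.616) = (119/5.8)^1.623.
119/5.8 = 20.517; 20.517^1.623 ≈ 134.92 hPa.
P_c = 1007 − 134.92 = 872.08 ≈ 872 hPa.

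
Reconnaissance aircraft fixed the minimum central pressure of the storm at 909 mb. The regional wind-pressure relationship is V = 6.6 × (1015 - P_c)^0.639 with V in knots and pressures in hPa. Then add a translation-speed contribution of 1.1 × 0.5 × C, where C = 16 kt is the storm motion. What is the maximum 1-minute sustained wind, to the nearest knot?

ΔP = 1015 − 909 = 106 mb.
106^0.639 ≈ 19.687.
V ≈ 6.6 × 19.687 ≈ 129.9 kt.
Translation term: 1.1 × 0.5 × 16 = 8.8 kt.
Corrected V ≈ 138.7 kt → 139 kt.

139 kt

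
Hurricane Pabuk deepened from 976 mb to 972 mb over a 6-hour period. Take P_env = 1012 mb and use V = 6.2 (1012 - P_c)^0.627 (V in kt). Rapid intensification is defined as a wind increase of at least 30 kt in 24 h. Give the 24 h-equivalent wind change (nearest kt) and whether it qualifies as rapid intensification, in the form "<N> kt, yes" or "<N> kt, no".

V₁: ΔP = 36, V ≈ 6.2 × 36^0.627 ≈ 58.64 kt.
V₂: ΔP = 40, V ≈ 6.2 × 40^0.627 ≈ 62.64 kt.
ΔV over 6 h = 4.00 kt → 24 h equivalent = 4.00 × 24/6 ≈ 16.00 kt.
16 kt < 30 kt ⇒ not rapid intensification.

16 kt, no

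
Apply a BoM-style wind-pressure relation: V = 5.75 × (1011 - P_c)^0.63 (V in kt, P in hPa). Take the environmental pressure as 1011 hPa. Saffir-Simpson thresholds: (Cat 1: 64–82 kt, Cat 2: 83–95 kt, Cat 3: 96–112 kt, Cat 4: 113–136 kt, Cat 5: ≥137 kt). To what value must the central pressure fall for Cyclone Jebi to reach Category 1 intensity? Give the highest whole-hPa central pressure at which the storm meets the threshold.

Category 1 begins at V = 64 kt.
Required ΔP = (64/5.75)^(1/0.63) = 11.130^1.587 ≈ 45.83 hPa.
P_c ≤ 1011 − 45.83 = 965.17, so the highest integer P_c is 965 hPa.

965 hPa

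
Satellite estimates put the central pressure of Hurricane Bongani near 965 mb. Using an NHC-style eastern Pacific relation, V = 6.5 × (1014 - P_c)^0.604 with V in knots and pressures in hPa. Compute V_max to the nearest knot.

ΔP = 1014 − 965 = 49 mb.
49^0.604 ≈ 10.492.
V ≈ 6.5 × 10.492 ≈ 68.2 kt.

68 kt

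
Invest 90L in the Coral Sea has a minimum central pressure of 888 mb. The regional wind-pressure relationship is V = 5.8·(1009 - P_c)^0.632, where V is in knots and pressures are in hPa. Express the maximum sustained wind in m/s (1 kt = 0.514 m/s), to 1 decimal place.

61.8 m/s

ΔP = 1009 − 888 = 121 mb.
V ≈ 5.8 × 121^0.632 = 5.8 × 20.717 ≈ 120.157 kt.
120.157 × 0.514 ≈ 61.76 m/s → 61.8 m/s.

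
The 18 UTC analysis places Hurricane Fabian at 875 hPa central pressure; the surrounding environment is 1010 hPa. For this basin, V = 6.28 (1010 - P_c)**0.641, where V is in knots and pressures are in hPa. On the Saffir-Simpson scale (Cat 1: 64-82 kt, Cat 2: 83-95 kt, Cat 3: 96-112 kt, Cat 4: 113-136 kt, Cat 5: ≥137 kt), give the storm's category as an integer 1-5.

5

ΔP = 1010 − 875 = 135 hPa.
V ≈ 6.28 × 135^0.641 = 6.28 × 23.20 ≈ 146 kt.
146 kt falls in the Category 5 band.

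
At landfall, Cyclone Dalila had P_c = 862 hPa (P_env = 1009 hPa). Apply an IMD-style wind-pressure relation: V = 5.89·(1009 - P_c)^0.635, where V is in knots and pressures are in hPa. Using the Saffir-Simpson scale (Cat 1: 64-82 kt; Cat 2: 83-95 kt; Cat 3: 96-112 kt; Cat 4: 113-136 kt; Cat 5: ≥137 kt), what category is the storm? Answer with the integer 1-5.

ΔP = 1009 − 862 = 147 hPa.
V ≈ 5.89 × 147^0.635 = 5.89 × 23.78 ≈ 140 kt.
140 kt falls in the Category 5 band.

5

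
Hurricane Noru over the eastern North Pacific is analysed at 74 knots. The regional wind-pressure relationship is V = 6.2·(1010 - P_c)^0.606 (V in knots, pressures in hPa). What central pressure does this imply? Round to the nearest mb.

950 mb

ΔP = (V / 6.2)^(1/0.606) = (74/6.2)^1.650.
74/6.2 = 11.935; 11.935^1.650 ≈ 59.84 mb.
P_c = 1010 − 59.84 = 950.16 ≈ 950 mb.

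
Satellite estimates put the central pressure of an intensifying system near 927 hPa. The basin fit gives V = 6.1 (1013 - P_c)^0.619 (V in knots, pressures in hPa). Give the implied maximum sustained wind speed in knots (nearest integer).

96 kt

ΔP = 1013 − 927 = 86 hPa.
86^0.619 ≈ 15.756.
V ≈ 6.1 × 15.756 ≈ 96.1 kt.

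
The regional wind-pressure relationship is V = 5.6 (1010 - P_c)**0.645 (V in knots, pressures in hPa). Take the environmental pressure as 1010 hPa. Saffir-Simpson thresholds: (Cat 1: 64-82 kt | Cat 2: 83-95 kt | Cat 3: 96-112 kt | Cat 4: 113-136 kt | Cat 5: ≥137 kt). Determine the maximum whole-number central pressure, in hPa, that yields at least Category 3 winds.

928 hPa

Category 3 begins at V = 96 kt.
Required ΔP = (96/5.6)^(1/0.645) = 17.143^1.550 ≈ 81.90 hPa.
P_c ≤ 1010 − 81.90 = 928.10, so the highest integer P_c is 928 hPa.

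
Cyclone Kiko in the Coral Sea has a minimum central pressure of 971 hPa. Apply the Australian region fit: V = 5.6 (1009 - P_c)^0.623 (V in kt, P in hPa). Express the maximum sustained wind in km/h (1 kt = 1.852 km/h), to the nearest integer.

100 km/h

ΔP = 1009 − 971 = 38 hPa.
V ≈ 5.6 × 38^0.623 = 5.6 × 9.643 ≈ 54.000 kt.
54.000 × 1.852 ≈ 100.01 km/h → 100 km/h.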